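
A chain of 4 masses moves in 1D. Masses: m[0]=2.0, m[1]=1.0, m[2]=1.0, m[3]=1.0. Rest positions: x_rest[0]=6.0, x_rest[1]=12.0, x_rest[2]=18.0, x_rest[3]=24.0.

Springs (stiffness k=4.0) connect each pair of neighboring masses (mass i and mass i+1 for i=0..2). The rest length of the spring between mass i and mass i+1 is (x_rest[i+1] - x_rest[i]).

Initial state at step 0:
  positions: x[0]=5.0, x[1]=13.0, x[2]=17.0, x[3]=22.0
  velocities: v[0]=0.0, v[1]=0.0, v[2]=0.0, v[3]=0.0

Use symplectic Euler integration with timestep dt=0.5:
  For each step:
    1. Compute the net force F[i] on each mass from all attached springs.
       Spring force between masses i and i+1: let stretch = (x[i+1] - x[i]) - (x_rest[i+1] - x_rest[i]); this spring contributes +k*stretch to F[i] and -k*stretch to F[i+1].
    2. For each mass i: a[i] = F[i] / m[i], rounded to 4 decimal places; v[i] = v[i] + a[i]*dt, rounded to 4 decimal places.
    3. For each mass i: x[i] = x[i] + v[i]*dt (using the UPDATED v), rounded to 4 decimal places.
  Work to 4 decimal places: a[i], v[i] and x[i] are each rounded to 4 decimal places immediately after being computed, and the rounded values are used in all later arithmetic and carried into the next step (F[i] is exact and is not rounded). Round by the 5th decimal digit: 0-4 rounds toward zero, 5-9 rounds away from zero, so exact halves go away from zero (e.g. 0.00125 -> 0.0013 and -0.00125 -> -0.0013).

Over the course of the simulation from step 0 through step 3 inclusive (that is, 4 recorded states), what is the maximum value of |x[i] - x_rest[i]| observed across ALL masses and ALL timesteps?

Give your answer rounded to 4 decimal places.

Step 0: x=[5.0000 13.0000 17.0000 22.0000] v=[0.0000 0.0000 0.0000 0.0000]
Step 1: x=[6.0000 9.0000 18.0000 23.0000] v=[2.0000 -8.0000 2.0000 2.0000]
Step 2: x=[5.5000 11.0000 15.0000 25.0000] v=[-1.0000 4.0000 -6.0000 4.0000]
Step 3: x=[4.7500 11.5000 18.0000 23.0000] v=[-1.5000 1.0000 6.0000 -4.0000]
Max displacement = 3.0000

Answer: 3.0000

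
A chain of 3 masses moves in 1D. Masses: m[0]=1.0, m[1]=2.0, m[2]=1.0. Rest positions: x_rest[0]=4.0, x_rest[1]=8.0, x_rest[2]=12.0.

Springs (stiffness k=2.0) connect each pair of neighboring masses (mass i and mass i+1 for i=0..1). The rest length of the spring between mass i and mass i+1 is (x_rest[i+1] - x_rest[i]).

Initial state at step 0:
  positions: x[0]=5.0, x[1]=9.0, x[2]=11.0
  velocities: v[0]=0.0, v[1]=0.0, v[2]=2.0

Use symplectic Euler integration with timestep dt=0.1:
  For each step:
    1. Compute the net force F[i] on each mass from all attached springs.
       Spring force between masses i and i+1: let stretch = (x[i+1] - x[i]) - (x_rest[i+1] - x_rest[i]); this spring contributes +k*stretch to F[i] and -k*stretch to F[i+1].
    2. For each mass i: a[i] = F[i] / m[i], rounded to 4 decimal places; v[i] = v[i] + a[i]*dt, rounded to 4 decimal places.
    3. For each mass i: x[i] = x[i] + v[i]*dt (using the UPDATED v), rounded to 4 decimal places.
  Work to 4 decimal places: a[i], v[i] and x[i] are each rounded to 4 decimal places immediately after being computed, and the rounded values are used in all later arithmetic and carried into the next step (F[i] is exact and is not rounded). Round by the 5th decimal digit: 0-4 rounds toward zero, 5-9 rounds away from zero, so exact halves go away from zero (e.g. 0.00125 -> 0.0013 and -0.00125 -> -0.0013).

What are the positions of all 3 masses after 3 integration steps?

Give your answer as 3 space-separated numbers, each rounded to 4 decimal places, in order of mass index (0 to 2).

Answer: 4.9981 8.8919 11.8182

Derivation:
Step 0: x=[5.0000 9.0000 11.0000] v=[0.0000 0.0000 2.0000]
Step 1: x=[5.0000 8.9800 11.2400] v=[0.0000 -0.2000 2.4000]
Step 2: x=[4.9996 8.9428 11.5148] v=[-0.0040 -0.3720 2.7480]
Step 3: x=[4.9981 8.8919 11.8182] v=[-0.0154 -0.5091 3.0336]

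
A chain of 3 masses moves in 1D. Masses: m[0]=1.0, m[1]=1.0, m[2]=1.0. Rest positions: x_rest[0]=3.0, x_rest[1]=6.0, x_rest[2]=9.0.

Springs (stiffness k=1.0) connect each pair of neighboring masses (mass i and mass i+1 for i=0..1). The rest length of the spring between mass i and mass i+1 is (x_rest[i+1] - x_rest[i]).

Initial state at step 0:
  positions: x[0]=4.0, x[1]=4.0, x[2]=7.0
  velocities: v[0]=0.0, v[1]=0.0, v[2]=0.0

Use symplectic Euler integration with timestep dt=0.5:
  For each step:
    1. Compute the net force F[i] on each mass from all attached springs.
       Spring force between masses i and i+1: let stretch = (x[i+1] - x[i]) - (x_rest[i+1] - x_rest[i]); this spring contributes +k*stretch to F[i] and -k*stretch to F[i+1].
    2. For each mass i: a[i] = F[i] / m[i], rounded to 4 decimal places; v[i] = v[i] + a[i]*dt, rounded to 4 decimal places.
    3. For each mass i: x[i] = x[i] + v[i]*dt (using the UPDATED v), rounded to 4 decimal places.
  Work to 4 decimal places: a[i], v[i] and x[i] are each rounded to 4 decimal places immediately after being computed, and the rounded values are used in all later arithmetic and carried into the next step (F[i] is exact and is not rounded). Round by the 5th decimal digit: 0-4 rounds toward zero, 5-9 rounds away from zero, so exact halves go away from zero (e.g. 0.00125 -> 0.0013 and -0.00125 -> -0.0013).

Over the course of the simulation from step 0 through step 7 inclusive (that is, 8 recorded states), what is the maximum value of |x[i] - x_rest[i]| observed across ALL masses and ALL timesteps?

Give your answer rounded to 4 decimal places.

Step 0: x=[4.0000 4.0000 7.0000] v=[0.0000 0.0000 0.0000]
Step 1: x=[3.2500 4.7500 7.0000] v=[-1.5000 1.5000 0.0000]
Step 2: x=[2.1250 5.6875 7.1875] v=[-2.2500 1.8750 0.3750]
Step 3: x=[1.1406 6.1094 7.7500] v=[-1.9688 0.8438 1.1250]
Step 4: x=[0.6484 5.6993 8.6524] v=[-0.9844 -0.8203 1.8047]
Step 5: x=[0.6690 4.7647 9.5665] v=[0.0411 -1.8692 1.8282]
Step 6: x=[0.9635 4.0066 10.0302] v=[0.5890 -1.5162 0.9273]
Step 7: x=[1.2688 3.9936 9.7380] v=[0.6106 -0.0260 -0.5845]
Max displacement = 2.3516

Answer: 2.3516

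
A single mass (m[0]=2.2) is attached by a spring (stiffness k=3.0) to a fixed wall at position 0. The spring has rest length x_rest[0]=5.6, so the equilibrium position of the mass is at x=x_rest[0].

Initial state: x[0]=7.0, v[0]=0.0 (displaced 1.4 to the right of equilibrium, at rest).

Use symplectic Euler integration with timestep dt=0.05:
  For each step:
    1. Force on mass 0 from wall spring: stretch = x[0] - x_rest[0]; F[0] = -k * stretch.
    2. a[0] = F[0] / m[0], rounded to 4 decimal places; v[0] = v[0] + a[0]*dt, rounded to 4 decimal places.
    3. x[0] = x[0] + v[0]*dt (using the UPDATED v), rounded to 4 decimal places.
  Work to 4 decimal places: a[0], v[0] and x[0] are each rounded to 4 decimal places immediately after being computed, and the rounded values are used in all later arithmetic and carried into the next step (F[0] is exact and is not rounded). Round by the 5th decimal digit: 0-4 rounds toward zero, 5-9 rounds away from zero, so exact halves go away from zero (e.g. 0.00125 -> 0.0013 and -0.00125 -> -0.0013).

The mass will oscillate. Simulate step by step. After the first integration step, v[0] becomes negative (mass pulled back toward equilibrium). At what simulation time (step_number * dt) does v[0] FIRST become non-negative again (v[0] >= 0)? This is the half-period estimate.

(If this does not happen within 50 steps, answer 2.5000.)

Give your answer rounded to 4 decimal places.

Step 0: x=[7.0000] v=[0.0000]
Step 1: x=[6.9952] v=[-0.0955]
Step 2: x=[6.9857] v=[-0.1906]
Step 3: x=[6.9714] v=[-0.2851]
Step 4: x=[6.9525] v=[-0.3786]
Step 5: x=[6.9290] v=[-0.4708]
Step 6: x=[6.9009] v=[-0.5614]
Step 7: x=[6.8684] v=[-0.6501]
Step 8: x=[6.8316] v=[-0.7366]
Step 9: x=[6.7906] v=[-0.8206]
Step 10: x=[6.7455] v=[-0.9018]
Step 11: x=[6.6965] v=[-0.9799]
Step 12: x=[6.6438] v=[-1.0547]
Step 13: x=[6.5875] v=[-1.1259]
Step 14: x=[6.5278] v=[-1.1932]
Step 15: x=[6.4650] v=[-1.2565]
Step 16: x=[6.3992] v=[-1.3155]
Step 17: x=[6.3307] v=[-1.3700]
Step 18: x=[6.2597] v=[-1.4198]
Step 19: x=[6.1865] v=[-1.4648]
Step 20: x=[6.1113] v=[-1.5048]
Step 21: x=[6.0343] v=[-1.5397]
Step 22: x=[5.9558] v=[-1.5693]
Step 23: x=[5.8761] v=[-1.5936]
Step 24: x=[5.7955] v=[-1.6124]
Step 25: x=[5.7142] v=[-1.6257]
Step 26: x=[5.6325] v=[-1.6335]
Step 27: x=[5.5507] v=[-1.6357]
Step 28: x=[5.4691] v=[-1.6323]
Step 29: x=[5.3879] v=[-1.6234]
Step 30: x=[5.3075] v=[-1.6089]
Step 31: x=[5.2281] v=[-1.5890]
Step 32: x=[5.1499] v=[-1.5636]
Step 33: x=[5.0733] v=[-1.5329]
Step 34: x=[4.9985] v=[-1.4970]
Step 35: x=[4.9257] v=[-1.4560]
Step 36: x=[4.8552] v=[-1.4100]
Step 37: x=[4.7872] v=[-1.3592]
Step 38: x=[4.7220] v=[-1.3038]
Step 39: x=[4.6598] v=[-1.2439]
Step 40: x=[4.6008] v=[-1.1798]
Step 41: x=[4.5452] v=[-1.1117]
Step 42: x=[4.4932] v=[-1.0398]
Step 43: x=[4.4450] v=[-0.9643]
Step 44: x=[4.4007] v=[-0.8856]
Step 45: x=[4.3605] v=[-0.8038]
Step 46: x=[4.3245] v=[-0.7193]
Step 47: x=[4.2929] v=[-0.6323]
Step 48: x=[4.2657] v=[-0.5432]
Step 49: x=[4.2431] v=[-0.4522]
Step 50: x=[4.2251] v=[-0.3597]
v[0] did not become non-negative within 50 steps; using fallback time=2.5000

Answer: 2.5000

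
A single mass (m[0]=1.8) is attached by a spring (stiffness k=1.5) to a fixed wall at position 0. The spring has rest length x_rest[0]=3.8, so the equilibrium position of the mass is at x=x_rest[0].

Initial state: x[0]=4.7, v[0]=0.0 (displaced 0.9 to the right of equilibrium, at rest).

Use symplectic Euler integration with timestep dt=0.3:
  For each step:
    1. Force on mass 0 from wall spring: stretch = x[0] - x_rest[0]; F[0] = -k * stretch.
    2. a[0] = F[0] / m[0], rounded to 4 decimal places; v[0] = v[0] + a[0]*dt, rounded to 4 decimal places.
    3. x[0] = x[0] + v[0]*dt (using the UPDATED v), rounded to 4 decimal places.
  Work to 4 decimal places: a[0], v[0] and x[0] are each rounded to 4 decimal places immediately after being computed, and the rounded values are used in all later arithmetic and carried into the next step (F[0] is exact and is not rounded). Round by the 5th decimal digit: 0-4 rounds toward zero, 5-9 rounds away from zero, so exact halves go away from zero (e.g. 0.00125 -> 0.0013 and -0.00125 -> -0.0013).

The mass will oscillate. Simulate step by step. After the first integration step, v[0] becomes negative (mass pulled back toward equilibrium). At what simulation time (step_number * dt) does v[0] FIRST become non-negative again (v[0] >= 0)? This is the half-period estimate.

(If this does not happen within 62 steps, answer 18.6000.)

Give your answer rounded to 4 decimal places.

Answer: 3.6000

Derivation:
Step 0: x=[4.7000] v=[0.0000]
Step 1: x=[4.6325] v=[-0.2250]
Step 2: x=[4.5026] v=[-0.4331]
Step 3: x=[4.3200] v=[-0.6088]
Step 4: x=[4.0984] v=[-0.7388]
Step 5: x=[3.8544] v=[-0.8134]
Step 6: x=[3.6063] v=[-0.8270]
Step 7: x=[3.3727] v=[-0.7786]
Step 8: x=[3.1712] v=[-0.6718]
Step 9: x=[3.0168] v=[-0.5146]
Step 10: x=[2.9212] v=[-0.3188]
Step 11: x=[2.8915] v=[-0.0991]
Step 12: x=[2.9299] v=[0.1280]
First v>=0 after going negative at step 12, time=3.6000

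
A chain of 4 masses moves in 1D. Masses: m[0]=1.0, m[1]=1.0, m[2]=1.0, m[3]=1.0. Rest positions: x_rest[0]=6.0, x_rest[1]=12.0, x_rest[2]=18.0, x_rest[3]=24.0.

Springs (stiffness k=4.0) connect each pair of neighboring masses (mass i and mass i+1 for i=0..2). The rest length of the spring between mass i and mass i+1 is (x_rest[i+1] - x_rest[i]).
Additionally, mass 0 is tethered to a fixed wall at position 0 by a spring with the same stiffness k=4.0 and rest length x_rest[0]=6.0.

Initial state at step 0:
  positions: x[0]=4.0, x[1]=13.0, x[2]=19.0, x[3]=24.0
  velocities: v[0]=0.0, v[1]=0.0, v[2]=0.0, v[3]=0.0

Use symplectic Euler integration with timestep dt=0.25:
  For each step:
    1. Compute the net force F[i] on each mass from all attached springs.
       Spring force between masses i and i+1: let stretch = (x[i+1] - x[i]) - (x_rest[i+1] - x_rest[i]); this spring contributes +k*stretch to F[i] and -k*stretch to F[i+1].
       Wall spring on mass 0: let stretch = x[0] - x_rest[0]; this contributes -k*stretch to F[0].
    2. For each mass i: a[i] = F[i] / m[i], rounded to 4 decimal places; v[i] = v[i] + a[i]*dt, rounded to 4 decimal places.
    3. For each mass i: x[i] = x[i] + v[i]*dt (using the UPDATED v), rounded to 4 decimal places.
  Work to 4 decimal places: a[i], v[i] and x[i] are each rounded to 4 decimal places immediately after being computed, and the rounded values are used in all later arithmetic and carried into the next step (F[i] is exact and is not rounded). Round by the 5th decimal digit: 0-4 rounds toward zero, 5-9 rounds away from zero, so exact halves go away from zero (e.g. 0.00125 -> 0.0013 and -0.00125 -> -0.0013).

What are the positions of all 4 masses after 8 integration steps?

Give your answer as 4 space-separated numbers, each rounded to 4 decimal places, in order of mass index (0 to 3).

Step 0: x=[4.0000 13.0000 19.0000 24.0000] v=[0.0000 0.0000 0.0000 0.0000]
Step 1: x=[5.2500 12.2500 18.7500 24.2500] v=[5.0000 -3.0000 -1.0000 1.0000]
Step 2: x=[6.9375 11.3750 18.2500 24.6250] v=[6.7500 -3.5000 -2.0000 1.5000]
Step 3: x=[8.0000 11.1094 17.6250 24.9063] v=[4.2500 -1.0625 -2.5000 1.1250]
Step 4: x=[7.8399 11.6953 17.1914 24.8672] v=[-0.6406 2.3437 -1.7343 -0.1563]
Step 5: x=[6.6836 12.6914 17.3028 24.4092] v=[-4.6251 3.9844 0.4454 -1.8321]
Step 6: x=[5.3584 13.3384 18.0379 23.6746] v=[-5.3009 2.5880 2.9404 -2.9385]
Step 7: x=[4.6886 13.1653 19.0073 23.0308] v=[-2.6793 -0.6925 3.8776 -2.5752]
Step 8: x=[4.9658 12.3335 19.5221 22.8811] v=[1.1088 -3.3272 2.0591 -0.5987]

Answer: 4.9658 12.3335 19.5221 22.8811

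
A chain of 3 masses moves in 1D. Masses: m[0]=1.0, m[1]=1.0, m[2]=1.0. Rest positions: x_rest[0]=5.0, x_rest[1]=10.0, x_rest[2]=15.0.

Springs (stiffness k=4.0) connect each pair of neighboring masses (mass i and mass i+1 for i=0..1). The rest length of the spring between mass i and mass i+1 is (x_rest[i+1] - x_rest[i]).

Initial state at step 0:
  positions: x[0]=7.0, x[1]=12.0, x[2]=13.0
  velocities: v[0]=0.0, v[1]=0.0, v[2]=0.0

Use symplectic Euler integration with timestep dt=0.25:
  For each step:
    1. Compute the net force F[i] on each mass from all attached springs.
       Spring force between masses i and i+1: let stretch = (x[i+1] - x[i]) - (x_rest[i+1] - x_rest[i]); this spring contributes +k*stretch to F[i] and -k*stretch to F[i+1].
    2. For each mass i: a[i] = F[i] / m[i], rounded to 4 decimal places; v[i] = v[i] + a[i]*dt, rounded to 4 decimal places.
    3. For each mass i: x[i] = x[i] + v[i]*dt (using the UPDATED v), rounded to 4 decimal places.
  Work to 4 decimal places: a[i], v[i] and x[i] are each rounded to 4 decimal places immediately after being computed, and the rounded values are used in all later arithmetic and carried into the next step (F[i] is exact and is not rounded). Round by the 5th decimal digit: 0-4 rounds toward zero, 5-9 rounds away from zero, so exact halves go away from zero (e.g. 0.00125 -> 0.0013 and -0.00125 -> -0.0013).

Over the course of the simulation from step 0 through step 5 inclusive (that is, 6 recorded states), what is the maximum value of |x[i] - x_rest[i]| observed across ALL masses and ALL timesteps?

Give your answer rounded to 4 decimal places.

Step 0: x=[7.0000 12.0000 13.0000] v=[0.0000 0.0000 0.0000]
Step 1: x=[7.0000 11.0000 14.0000] v=[0.0000 -4.0000 4.0000]
Step 2: x=[6.7500 9.7500 15.5000] v=[-1.0000 -5.0000 6.0000]
Step 3: x=[6.0000 9.1875 16.8125] v=[-3.0000 -2.2500 5.2500]
Step 4: x=[4.7969 9.7344 17.4688] v=[-4.8125 2.1875 2.6250]
Step 5: x=[3.5782 10.9805 17.4415] v=[-4.8750 4.9844 -0.1094]
Max displacement = 2.4688

Answer: 2.4688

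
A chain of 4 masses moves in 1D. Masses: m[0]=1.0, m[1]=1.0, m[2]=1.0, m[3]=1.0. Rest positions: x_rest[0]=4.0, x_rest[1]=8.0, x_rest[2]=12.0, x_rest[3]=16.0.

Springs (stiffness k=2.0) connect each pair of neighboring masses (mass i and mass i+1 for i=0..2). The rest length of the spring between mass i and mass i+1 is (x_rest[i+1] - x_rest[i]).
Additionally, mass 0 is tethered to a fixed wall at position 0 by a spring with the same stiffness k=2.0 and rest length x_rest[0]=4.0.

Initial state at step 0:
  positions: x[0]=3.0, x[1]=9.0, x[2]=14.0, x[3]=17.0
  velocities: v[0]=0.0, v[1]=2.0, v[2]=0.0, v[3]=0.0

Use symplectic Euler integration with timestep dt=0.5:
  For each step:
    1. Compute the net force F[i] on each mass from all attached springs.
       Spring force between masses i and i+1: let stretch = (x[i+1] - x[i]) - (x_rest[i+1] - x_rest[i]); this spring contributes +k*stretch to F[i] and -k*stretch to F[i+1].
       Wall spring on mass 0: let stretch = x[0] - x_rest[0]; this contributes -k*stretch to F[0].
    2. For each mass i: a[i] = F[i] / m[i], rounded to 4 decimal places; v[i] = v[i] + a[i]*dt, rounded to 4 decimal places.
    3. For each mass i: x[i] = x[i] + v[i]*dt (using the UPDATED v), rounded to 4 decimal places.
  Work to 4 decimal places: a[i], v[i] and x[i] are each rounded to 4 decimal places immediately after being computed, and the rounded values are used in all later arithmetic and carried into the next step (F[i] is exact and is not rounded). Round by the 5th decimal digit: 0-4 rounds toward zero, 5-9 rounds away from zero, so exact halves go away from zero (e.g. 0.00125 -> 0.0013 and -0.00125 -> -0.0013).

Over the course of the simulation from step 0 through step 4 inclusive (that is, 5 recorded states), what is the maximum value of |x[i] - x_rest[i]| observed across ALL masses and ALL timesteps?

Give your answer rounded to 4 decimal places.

Answer: 2.3750

Derivation:
Step 0: x=[3.0000 9.0000 14.0000 17.0000] v=[0.0000 2.0000 0.0000 0.0000]
Step 1: x=[4.5000 9.5000 13.0000 17.5000] v=[3.0000 1.0000 -2.0000 1.0000]
Step 2: x=[6.2500 9.2500 12.5000 17.7500] v=[3.5000 -0.5000 -1.0000 0.5000]
Step 3: x=[6.3750 9.1250 13.0000 17.3750] v=[0.2500 -0.2500 1.0000 -0.7500]
Step 4: x=[4.6875 9.5625 13.7500 16.8125] v=[-3.3750 0.8750 1.5000 -1.1250]
Max displacement = 2.3750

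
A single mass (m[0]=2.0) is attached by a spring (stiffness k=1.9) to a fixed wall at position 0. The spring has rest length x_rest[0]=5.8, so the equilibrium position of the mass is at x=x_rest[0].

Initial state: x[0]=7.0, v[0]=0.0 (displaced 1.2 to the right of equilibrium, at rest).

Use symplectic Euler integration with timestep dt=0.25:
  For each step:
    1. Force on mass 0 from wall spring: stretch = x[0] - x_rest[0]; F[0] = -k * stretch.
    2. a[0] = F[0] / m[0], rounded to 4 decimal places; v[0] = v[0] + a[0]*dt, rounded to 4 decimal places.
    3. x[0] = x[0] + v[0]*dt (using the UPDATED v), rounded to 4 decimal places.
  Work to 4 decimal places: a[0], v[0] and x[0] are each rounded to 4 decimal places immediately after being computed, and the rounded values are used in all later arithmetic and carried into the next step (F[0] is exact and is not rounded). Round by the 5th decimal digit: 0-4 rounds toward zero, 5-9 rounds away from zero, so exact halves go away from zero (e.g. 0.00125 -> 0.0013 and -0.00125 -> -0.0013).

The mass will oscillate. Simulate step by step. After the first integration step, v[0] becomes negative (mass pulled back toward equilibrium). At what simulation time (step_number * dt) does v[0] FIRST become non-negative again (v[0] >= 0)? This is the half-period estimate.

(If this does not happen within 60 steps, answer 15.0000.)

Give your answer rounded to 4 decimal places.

Step 0: x=[7.0000] v=[0.0000]
Step 1: x=[6.9288] v=[-0.2850]
Step 2: x=[6.7905] v=[-0.5531]
Step 3: x=[6.5934] v=[-0.7884]
Step 4: x=[6.3492] v=[-0.9768]
Step 5: x=[6.0724] v=[-1.1072]
Step 6: x=[5.7794] v=[-1.1719]
Step 7: x=[5.4877] v=[-1.1670]
Step 8: x=[5.2145] v=[-1.0928]
Step 9: x=[4.9761] v=[-0.9538]
Step 10: x=[4.7866] v=[-0.7581]
Step 11: x=[4.6573] v=[-0.5174]
Step 12: x=[4.5958] v=[-0.2460]
Step 13: x=[4.6058] v=[0.0400]
First v>=0 after going negative at step 13, time=3.2500

Answer: 3.2500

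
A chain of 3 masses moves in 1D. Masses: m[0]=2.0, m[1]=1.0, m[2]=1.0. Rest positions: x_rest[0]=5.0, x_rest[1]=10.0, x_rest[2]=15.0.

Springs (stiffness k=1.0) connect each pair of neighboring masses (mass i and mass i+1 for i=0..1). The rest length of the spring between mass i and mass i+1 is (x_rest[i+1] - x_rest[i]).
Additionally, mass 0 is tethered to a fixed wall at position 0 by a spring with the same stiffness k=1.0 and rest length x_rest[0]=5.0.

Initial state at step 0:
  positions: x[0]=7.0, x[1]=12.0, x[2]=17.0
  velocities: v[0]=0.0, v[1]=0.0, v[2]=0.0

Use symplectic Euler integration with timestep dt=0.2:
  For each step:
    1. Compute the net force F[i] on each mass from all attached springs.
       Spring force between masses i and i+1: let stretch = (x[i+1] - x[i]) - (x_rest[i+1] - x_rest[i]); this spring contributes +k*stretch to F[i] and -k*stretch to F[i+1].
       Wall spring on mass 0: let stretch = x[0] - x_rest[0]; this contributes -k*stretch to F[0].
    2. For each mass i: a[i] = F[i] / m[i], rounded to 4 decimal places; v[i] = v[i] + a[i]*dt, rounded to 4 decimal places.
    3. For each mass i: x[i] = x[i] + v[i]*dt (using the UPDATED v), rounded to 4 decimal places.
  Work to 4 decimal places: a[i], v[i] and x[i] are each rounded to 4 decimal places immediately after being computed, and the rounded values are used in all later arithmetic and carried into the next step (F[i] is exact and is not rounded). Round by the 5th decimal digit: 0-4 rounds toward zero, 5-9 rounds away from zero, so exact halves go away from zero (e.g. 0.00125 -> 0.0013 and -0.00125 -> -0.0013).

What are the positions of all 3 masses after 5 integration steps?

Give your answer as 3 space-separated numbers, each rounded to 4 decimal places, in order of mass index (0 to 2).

Step 0: x=[7.0000 12.0000 17.0000] v=[0.0000 0.0000 0.0000]
Step 1: x=[6.9600 12.0000 17.0000] v=[-0.2000 0.0000 0.0000]
Step 2: x=[6.8816 11.9984 17.0000] v=[-0.3920 -0.0080 0.0000]
Step 3: x=[6.7679 11.9922 16.9999] v=[-0.5685 -0.0310 -0.0003]
Step 4: x=[6.6233 11.9773 16.9995] v=[-0.7229 -0.0743 -0.0018]
Step 5: x=[6.4533 11.9492 16.9983] v=[-0.8498 -0.1407 -0.0062]

Answer: 6.4533 11.9492 16.9983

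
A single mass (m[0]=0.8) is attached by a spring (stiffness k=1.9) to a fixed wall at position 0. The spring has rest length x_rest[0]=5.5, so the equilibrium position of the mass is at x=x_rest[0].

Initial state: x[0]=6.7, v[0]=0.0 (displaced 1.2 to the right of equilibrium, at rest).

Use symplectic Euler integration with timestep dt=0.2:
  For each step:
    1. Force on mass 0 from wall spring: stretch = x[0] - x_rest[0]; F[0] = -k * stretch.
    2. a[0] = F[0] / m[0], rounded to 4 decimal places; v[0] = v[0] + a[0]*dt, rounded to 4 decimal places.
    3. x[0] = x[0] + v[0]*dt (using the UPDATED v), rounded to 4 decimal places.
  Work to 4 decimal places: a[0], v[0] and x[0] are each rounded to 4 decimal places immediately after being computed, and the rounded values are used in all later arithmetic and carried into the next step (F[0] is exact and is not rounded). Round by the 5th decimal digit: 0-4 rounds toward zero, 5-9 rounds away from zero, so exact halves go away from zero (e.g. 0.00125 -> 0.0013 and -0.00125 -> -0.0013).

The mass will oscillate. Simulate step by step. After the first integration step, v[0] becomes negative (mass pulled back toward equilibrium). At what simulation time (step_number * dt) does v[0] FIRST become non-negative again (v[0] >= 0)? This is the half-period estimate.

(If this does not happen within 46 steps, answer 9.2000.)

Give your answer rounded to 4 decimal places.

Answer: 2.2000

Derivation:
Step 0: x=[6.7000] v=[0.0000]
Step 1: x=[6.5860] v=[-0.5700]
Step 2: x=[6.3688] v=[-1.0859]
Step 3: x=[6.0691] v=[-1.4986]
Step 4: x=[5.7153] v=[-1.7689]
Step 5: x=[5.3411] v=[-1.8712]
Step 6: x=[4.9820] v=[-1.7957]
Step 7: x=[4.6721] v=[-1.5496]
Step 8: x=[4.4408] v=[-1.1563]
Step 9: x=[4.3102] v=[-0.6532]
Step 10: x=[4.2926] v=[-0.0880]
Step 11: x=[4.3897] v=[0.4855]
First v>=0 after going negative at step 11, time=2.2000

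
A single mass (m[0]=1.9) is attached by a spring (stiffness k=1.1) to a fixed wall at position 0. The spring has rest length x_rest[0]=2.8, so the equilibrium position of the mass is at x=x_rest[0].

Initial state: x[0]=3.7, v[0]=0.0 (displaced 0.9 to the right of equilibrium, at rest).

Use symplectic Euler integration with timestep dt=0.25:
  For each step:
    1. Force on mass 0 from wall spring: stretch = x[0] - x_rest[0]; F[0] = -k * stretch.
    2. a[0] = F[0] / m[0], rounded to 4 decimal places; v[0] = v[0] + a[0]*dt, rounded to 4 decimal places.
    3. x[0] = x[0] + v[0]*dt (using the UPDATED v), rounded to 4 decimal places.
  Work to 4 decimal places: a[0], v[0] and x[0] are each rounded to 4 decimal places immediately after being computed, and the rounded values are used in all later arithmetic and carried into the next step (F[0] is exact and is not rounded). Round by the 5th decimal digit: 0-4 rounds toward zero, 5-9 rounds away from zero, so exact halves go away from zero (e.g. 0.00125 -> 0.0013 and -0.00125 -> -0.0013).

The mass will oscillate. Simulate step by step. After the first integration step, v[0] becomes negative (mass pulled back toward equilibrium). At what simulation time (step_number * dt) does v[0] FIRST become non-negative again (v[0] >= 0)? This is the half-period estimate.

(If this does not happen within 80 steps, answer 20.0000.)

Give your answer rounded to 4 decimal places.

Answer: 4.2500

Derivation:
Step 0: x=[3.7000] v=[0.0000]
Step 1: x=[3.6674] v=[-0.1303]
Step 2: x=[3.6034] v=[-0.2559]
Step 3: x=[3.5104] v=[-0.3722]
Step 4: x=[3.3917] v=[-0.4750]
Step 5: x=[3.2515] v=[-0.5607]
Step 6: x=[3.0950] v=[-0.6261]
Step 7: x=[2.9278] v=[-0.6688]
Step 8: x=[2.7560] v=[-0.6873]
Step 9: x=[2.5858] v=[-0.6809]
Step 10: x=[2.4233] v=[-0.6499]
Step 11: x=[2.2745] v=[-0.5954]
Step 12: x=[2.1447] v=[-0.5194]
Step 13: x=[2.0386] v=[-0.4246]
Step 14: x=[1.9600] v=[-0.3144]
Step 15: x=[1.9118] v=[-0.1928]
Step 16: x=[1.8957] v=[-0.0643]
Step 17: x=[1.9124] v=[0.0666]
First v>=0 after going negative at step 17, time=4.2500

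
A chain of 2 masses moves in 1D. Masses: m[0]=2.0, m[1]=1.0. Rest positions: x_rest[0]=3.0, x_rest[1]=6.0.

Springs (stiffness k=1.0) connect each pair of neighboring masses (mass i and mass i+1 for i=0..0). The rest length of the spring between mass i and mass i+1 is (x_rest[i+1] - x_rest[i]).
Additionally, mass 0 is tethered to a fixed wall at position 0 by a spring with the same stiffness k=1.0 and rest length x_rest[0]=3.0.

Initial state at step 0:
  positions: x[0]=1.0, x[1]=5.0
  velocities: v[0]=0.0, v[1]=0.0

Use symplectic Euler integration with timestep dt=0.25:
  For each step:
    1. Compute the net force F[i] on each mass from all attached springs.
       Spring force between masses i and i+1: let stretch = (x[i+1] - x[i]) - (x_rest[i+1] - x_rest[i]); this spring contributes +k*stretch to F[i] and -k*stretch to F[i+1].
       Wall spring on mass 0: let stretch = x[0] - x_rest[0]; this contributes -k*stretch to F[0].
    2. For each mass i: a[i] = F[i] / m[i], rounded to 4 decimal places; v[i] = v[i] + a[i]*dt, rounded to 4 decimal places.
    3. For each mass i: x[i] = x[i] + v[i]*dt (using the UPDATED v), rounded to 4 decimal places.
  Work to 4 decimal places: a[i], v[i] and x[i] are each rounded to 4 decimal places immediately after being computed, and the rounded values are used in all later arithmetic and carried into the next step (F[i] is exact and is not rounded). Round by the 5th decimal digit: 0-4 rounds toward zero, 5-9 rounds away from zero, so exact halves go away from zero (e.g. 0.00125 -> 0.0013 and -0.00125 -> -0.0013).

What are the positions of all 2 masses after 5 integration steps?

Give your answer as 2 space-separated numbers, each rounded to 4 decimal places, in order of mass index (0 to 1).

Step 0: x=[1.0000 5.0000] v=[0.0000 0.0000]
Step 1: x=[1.0938 4.9375] v=[0.3750 -0.2500]
Step 2: x=[1.2735 4.8223] v=[0.7188 -0.4609]
Step 3: x=[1.5243 4.6728] v=[1.0032 -0.5981]
Step 4: x=[1.8259 4.5140] v=[1.2062 -0.6352]
Step 5: x=[2.1544 4.3747] v=[1.3140 -0.5572]

Answer: 2.1544 4.3747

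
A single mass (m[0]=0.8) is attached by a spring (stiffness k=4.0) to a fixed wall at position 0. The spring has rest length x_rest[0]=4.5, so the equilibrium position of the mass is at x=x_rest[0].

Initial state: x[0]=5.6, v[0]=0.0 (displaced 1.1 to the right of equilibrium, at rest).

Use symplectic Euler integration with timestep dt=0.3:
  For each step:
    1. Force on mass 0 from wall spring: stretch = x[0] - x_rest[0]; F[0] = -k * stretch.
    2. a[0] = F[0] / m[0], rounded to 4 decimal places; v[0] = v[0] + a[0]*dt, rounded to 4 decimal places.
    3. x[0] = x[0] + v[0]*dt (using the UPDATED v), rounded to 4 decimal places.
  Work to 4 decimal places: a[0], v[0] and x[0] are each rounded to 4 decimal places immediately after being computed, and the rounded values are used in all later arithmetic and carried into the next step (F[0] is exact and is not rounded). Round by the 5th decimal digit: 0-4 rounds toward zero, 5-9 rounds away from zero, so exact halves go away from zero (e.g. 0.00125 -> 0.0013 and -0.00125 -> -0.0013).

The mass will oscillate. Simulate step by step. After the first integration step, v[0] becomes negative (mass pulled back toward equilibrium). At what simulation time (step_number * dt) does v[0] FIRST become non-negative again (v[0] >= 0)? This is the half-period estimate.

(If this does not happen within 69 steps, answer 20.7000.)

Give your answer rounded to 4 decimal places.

Step 0: x=[5.6000] v=[0.0000]
Step 1: x=[5.1050] v=[-1.6500]
Step 2: x=[4.3378] v=[-2.5575]
Step 3: x=[3.6435] v=[-2.3142]
Step 4: x=[3.3347] v=[-1.0295]
Step 5: x=[3.5503] v=[0.7185]
First v>=0 after going negative at step 5, time=1.5000

Answer: 1.5000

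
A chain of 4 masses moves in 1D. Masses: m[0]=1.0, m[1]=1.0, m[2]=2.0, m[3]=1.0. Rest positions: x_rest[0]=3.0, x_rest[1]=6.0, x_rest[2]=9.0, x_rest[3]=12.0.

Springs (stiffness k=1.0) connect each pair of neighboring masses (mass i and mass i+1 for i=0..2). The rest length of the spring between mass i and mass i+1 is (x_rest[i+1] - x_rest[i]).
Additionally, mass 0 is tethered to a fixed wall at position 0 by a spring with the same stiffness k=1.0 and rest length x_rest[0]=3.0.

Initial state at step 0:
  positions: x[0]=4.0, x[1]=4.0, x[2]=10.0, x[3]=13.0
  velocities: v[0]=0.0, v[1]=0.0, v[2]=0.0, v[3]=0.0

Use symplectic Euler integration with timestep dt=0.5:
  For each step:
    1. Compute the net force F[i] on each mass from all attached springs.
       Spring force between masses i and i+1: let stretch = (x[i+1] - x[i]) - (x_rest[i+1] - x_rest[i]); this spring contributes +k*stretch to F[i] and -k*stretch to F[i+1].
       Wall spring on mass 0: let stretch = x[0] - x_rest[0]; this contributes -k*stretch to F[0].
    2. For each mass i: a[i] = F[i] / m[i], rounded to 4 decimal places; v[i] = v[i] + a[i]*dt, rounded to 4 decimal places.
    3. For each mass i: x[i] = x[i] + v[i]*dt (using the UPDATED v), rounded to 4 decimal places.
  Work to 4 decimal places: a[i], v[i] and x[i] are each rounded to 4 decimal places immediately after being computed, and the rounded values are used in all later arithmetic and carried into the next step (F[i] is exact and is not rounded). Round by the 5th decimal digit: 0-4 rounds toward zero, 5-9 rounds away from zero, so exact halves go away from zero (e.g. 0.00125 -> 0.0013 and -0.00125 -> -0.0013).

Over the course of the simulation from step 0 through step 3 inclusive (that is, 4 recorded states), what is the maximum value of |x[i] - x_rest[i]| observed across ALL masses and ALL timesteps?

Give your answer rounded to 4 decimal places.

Step 0: x=[4.0000 4.0000 10.0000 13.0000] v=[0.0000 0.0000 0.0000 0.0000]
Step 1: x=[3.0000 5.5000 9.6250 13.0000] v=[-2.0000 3.0000 -0.7500 0.0000]
Step 2: x=[1.8750 7.4063 9.1563 12.9063] v=[-2.2500 3.8125 -0.9375 -0.1875]
Step 3: x=[1.6641 8.3673 8.9376 12.6251] v=[-0.4219 1.9219 -0.4375 -0.5625]
Max displacement = 2.3673

Answer: 2.3673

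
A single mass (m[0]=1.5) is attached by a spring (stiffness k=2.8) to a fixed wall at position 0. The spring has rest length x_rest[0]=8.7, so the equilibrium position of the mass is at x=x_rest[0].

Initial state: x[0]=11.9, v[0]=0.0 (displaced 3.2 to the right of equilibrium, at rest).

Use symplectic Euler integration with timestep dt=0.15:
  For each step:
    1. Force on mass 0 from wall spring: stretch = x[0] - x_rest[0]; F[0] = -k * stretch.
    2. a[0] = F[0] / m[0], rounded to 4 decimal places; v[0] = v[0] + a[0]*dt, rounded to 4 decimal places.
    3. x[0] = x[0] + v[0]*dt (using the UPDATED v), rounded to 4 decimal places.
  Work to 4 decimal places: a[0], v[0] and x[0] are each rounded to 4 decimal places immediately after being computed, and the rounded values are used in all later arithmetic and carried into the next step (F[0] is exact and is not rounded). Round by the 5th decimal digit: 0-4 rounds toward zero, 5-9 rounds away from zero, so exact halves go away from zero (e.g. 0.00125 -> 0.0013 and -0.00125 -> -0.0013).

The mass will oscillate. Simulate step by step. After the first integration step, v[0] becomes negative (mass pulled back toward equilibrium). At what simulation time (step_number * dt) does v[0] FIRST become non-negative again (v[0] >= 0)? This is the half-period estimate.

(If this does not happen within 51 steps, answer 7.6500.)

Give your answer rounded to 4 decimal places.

Answer: 2.4000

Derivation:
Step 0: x=[11.9000] v=[0.0000]
Step 1: x=[11.7656] v=[-0.8960]
Step 2: x=[11.5024] v=[-1.7544]
Step 3: x=[11.1215] v=[-2.5391]
Step 4: x=[10.6389] v=[-3.2171]
Step 5: x=[10.0749] v=[-3.7600]
Step 6: x=[9.4532] v=[-4.1450]
Step 7: x=[8.7998] v=[-4.3559]
Step 8: x=[8.1422] v=[-4.3838]
Step 9: x=[7.5081] v=[-4.2276]
Step 10: x=[6.9240] v=[-3.8939]
Step 11: x=[6.4145] v=[-3.3966]
Step 12: x=[6.0010] v=[-2.7567]
Step 13: x=[5.7009] v=[-2.0010]
Step 14: x=[5.5267] v=[-1.1613]
Step 15: x=[5.4858] v=[-0.2728]
Step 16: x=[5.5799] v=[0.6272]
First v>=0 after going negative at step 16, time=2.4000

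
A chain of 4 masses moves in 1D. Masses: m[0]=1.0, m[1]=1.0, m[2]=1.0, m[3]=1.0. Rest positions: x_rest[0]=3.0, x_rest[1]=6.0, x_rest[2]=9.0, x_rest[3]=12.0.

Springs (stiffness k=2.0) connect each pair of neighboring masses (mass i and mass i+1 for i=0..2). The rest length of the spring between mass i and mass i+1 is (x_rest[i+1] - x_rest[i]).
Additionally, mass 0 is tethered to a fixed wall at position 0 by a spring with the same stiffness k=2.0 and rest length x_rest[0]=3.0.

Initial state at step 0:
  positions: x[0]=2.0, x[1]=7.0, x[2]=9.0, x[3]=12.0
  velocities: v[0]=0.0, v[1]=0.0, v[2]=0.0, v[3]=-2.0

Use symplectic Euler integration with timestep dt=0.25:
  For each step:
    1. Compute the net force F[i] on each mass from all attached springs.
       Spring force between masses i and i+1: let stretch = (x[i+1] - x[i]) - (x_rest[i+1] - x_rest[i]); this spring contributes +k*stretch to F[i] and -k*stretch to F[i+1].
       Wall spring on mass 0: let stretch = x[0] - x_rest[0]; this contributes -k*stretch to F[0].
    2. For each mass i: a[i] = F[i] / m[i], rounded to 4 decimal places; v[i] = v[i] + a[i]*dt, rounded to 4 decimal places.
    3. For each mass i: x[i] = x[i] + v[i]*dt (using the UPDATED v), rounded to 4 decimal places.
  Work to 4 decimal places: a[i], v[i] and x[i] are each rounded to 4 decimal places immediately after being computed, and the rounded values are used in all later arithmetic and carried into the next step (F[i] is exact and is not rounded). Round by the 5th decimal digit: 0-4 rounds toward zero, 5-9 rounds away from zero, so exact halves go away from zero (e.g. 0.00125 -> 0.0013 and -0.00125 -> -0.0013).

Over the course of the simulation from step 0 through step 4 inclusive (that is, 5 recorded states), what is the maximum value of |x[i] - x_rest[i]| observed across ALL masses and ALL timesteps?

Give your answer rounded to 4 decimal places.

Step 0: x=[2.0000 7.0000 9.0000 12.0000] v=[0.0000 0.0000 0.0000 -2.0000]
Step 1: x=[2.3750 6.6250 9.1250 11.5000] v=[1.5000 -1.5000 0.5000 -2.0000]
Step 2: x=[2.9844 6.0313 9.2344 11.0781] v=[2.4375 -2.3750 0.4375 -1.6875]
Step 3: x=[3.6016 5.4571 9.1739 10.8008] v=[2.4688 -2.2969 -0.2422 -1.1094]
Step 4: x=[4.0006 5.1155 8.8521 10.6951] v=[1.5958 -1.3663 -1.2872 -0.4229]
Max displacement = 1.3049

Answer: 1.3049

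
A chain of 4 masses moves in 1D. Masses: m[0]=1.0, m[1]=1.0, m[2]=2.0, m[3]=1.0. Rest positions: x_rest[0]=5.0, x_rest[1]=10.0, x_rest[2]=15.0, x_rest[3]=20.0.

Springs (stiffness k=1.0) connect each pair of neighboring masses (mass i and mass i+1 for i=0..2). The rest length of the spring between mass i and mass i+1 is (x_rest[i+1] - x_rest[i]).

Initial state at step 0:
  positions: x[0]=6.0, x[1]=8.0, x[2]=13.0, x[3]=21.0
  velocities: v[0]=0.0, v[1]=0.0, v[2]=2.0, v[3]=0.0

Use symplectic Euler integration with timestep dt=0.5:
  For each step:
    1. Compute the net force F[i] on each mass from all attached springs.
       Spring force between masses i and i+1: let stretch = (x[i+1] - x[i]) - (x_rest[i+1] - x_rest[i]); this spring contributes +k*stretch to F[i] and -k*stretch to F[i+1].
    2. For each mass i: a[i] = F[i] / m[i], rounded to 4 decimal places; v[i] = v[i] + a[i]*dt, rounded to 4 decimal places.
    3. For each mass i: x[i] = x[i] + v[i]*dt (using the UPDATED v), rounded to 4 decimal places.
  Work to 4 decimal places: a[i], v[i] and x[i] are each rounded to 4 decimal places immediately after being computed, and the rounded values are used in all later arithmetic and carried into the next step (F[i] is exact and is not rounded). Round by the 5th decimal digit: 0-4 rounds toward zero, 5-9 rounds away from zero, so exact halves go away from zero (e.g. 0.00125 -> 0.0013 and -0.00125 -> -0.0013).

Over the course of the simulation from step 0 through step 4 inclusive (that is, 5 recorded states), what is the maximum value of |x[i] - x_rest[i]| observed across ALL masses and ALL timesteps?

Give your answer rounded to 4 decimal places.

Step 0: x=[6.0000 8.0000 13.0000 21.0000] v=[0.0000 0.0000 2.0000 0.0000]
Step 1: x=[5.2500 8.7500 14.3750 20.2500] v=[-1.5000 1.5000 2.7500 -1.5000]
Step 2: x=[4.1250 10.0313 15.7813 19.2813] v=[-2.2500 2.5625 2.8125 -1.9375]
Step 3: x=[3.2266 11.2735 16.9063 18.6876] v=[-1.7969 2.4844 2.2500 -1.1875]
Step 4: x=[3.0899 11.9122 17.5499 18.8986] v=[-0.2735 1.2774 1.2871 0.4219]
Max displacement = 2.5499

Answer: 2.5499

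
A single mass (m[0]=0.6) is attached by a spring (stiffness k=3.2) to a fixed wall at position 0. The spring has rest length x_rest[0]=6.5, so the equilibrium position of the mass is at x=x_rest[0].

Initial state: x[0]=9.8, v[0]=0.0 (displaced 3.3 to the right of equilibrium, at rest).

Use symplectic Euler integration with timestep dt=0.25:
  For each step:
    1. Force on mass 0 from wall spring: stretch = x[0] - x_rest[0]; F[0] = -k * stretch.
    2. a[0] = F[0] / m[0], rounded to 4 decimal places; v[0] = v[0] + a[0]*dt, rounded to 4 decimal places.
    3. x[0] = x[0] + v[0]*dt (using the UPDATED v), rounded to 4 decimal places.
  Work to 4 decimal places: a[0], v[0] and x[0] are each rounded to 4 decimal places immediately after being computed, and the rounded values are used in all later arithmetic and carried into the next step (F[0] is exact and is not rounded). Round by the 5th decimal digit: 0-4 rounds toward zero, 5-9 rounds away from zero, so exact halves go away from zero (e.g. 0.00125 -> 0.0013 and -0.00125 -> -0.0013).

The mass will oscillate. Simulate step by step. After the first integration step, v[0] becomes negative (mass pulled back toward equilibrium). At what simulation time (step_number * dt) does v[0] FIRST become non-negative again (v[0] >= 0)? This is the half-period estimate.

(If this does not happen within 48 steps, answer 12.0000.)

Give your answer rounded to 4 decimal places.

Answer: 1.5000

Derivation:
Step 0: x=[9.8000] v=[0.0000]
Step 1: x=[8.7000] v=[-4.4000]
Step 2: x=[6.8667] v=[-7.3333]
Step 3: x=[4.9112] v=[-7.8222]
Step 4: x=[3.4853] v=[-5.7038]
Step 5: x=[3.0643] v=[-1.6842]
Step 6: x=[3.7885] v=[2.8967]
First v>=0 after going negative at step 6, time=1.5000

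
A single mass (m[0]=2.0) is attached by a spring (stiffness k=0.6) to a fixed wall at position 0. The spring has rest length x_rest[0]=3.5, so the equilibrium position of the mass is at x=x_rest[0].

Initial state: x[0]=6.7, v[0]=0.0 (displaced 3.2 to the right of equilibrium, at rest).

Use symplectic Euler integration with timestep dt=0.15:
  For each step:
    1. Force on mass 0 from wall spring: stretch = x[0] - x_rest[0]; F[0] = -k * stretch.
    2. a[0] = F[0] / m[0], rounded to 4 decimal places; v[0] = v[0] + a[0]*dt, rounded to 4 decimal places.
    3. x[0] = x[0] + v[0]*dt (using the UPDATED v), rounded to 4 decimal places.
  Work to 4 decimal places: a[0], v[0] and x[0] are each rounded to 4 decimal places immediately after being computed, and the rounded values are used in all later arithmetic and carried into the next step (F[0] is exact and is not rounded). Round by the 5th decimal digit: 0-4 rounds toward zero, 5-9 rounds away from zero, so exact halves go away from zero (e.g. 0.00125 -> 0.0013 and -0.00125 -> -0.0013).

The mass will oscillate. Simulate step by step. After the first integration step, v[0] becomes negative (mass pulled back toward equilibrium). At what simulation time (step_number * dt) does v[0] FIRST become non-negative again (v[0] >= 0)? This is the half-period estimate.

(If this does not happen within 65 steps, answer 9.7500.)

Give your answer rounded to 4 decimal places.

Answer: 5.8500

Derivation:
Step 0: x=[6.7000] v=[0.0000]
Step 1: x=[6.6784] v=[-0.1440]
Step 2: x=[6.6354] v=[-0.2870]
Step 3: x=[6.5712] v=[-0.4281]
Step 4: x=[6.4863] v=[-0.5663]
Step 5: x=[6.3812] v=[-0.7007]
Step 6: x=[6.2566] v=[-0.8304]
Step 7: x=[6.1134] v=[-0.9545]
Step 8: x=[5.9526] v=[-1.0721]
Step 9: x=[5.7752] v=[-1.1825]
Step 10: x=[5.5825] v=[-1.2849]
Step 11: x=[5.3757] v=[-1.3786]
Step 12: x=[5.1563] v=[-1.4630]
Step 13: x=[4.9257] v=[-1.5375]
Step 14: x=[4.6854] v=[-1.6017]
Step 15: x=[4.4372] v=[-1.6550]
Step 16: x=[4.1826] v=[-1.6972]
Step 17: x=[3.9234] v=[-1.7279]
Step 18: x=[3.6614] v=[-1.7470]
Step 19: x=[3.3983] v=[-1.7543]
Step 20: x=[3.1358] v=[-1.7497]
Step 21: x=[2.8758] v=[-1.7333]
Step 22: x=[2.6200] v=[-1.7052]
Step 23: x=[2.3702] v=[-1.6656]
Step 24: x=[2.1280] v=[-1.6148]
Step 25: x=[1.8950] v=[-1.5531]
Step 26: x=[1.6729] v=[-1.4809]
Step 27: x=[1.4631] v=[-1.3987]
Step 28: x=[1.2671] v=[-1.3070]
Step 29: x=[1.0861] v=[-1.2065]
Step 30: x=[0.9214] v=[-1.0979]
Step 31: x=[0.7741] v=[-0.9819]
Step 32: x=[0.6452] v=[-0.8592]
Step 33: x=[0.5356] v=[-0.7307]
Step 34: x=[0.4460] v=[-0.5973]
Step 35: x=[0.3770] v=[-0.4599]
Step 36: x=[0.3291] v=[-0.3194]
Step 37: x=[0.3026] v=[-0.1767]
Step 38: x=[0.2977] v=[-0.0328]
Step 39: x=[0.3144] v=[0.1113]
First v>=0 after going negative at step 39, time=5.8500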